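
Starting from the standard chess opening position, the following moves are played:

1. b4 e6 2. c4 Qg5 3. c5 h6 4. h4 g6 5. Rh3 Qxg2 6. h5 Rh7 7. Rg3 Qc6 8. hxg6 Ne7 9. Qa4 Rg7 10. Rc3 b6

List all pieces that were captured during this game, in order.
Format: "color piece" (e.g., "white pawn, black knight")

Tracking captures:
  Qxg2: captured white pawn
  hxg6: captured black pawn

white pawn, black pawn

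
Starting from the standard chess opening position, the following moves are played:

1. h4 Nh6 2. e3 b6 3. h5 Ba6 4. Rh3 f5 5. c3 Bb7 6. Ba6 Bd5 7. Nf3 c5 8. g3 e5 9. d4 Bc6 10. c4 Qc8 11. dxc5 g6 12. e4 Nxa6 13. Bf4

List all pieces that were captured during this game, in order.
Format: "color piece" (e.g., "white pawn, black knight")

Tracking captures:
  dxc5: captured black pawn
  Nxa6: captured white bishop

black pawn, white bishop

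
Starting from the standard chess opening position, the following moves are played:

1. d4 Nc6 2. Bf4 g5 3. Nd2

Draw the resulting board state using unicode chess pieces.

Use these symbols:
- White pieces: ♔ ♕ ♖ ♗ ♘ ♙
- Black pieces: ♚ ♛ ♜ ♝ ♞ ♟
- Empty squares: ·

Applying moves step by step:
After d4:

♜ ♞ ♝ ♛ ♚ ♝ ♞ ♜
♟ ♟ ♟ ♟ ♟ ♟ ♟ ♟
· · · · · · · ·
· · · · · · · ·
· · · ♙ · · · ·
· · · · · · · ·
♙ ♙ ♙ · ♙ ♙ ♙ ♙
♖ ♘ ♗ ♕ ♔ ♗ ♘ ♖


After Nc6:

♜ · ♝ ♛ ♚ ♝ ♞ ♜
♟ ♟ ♟ ♟ ♟ ♟ ♟ ♟
· · ♞ · · · · ·
· · · · · · · ·
· · · ♙ · · · ·
· · · · · · · ·
♙ ♙ ♙ · ♙ ♙ ♙ ♙
♖ ♘ ♗ ♕ ♔ ♗ ♘ ♖


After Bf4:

♜ · ♝ ♛ ♚ ♝ ♞ ♜
♟ ♟ ♟ ♟ ♟ ♟ ♟ ♟
· · ♞ · · · · ·
· · · · · · · ·
· · · ♙ · ♗ · ·
· · · · · · · ·
♙ ♙ ♙ · ♙ ♙ ♙ ♙
♖ ♘ · ♕ ♔ ♗ ♘ ♖


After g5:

♜ · ♝ ♛ ♚ ♝ ♞ ♜
♟ ♟ ♟ ♟ ♟ ♟ · ♟
· · ♞ · · · · ·
· · · · · · ♟ ·
· · · ♙ · ♗ · ·
· · · · · · · ·
♙ ♙ ♙ · ♙ ♙ ♙ ♙
♖ ♘ · ♕ ♔ ♗ ♘ ♖


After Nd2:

♜ · ♝ ♛ ♚ ♝ ♞ ♜
♟ ♟ ♟ ♟ ♟ ♟ · ♟
· · ♞ · · · · ·
· · · · · · ♟ ·
· · · ♙ · ♗ · ·
· · · · · · · ·
♙ ♙ ♙ ♘ ♙ ♙ ♙ ♙
♖ · · ♕ ♔ ♗ ♘ ♖



  a b c d e f g h
  ─────────────────
8│♜ · ♝ ♛ ♚ ♝ ♞ ♜│8
7│♟ ♟ ♟ ♟ ♟ ♟ · ♟│7
6│· · ♞ · · · · ·│6
5│· · · · · · ♟ ·│5
4│· · · ♙ · ♗ · ·│4
3│· · · · · · · ·│3
2│♙ ♙ ♙ ♘ ♙ ♙ ♙ ♙│2
1│♖ · · ♕ ♔ ♗ ♘ ♖│1
  ─────────────────
  a b c d e f g h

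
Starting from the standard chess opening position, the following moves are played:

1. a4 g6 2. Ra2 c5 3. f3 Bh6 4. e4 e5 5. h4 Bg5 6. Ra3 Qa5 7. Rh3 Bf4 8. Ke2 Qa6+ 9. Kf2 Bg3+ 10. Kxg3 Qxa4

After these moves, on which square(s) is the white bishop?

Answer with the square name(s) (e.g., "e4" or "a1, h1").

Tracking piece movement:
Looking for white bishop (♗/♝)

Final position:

  a b c d e f g h
  ─────────────────
8│♜ ♞ ♝ · ♚ · ♞ ♜│8
7│♟ ♟ · ♟ · ♟ · ♟│7
6│· · · · · · ♟ ·│6
5│· · ♟ · ♟ · · ·│5
4│♛ · · · ♙ · · ♙│4
3│♖ · · · · ♙ ♔ ♖│3
2│· ♙ ♙ ♙ · · ♙ ·│2
1│· ♘ ♗ ♕ · ♗ ♘ ·│1
  ─────────────────
  a b c d e f g h


c1, f1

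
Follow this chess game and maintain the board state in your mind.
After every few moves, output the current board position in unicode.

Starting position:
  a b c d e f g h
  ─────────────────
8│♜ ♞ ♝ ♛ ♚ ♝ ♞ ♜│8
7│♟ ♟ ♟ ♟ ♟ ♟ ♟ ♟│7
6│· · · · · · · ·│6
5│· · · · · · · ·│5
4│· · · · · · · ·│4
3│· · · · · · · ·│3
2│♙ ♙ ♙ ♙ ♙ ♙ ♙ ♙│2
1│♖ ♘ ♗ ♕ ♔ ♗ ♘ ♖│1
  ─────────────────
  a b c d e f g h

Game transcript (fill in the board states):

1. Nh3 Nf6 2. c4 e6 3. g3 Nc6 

  a b c d e f g h
  ─────────────────
8│♜ · ♝ ♛ ♚ ♝ · ♜│8
7│♟ ♟ ♟ ♟ · ♟ ♟ ♟│7
6│· · ♞ · ♟ ♞ · ·│6
5│· · · · · · · ·│5
4│· · ♙ · · · · ·│4
3│· · · · · · ♙ ♘│3
2│♙ ♙ · ♙ ♙ ♙ · ♙│2
1│♖ ♘ ♗ ♕ ♔ ♗ · ♖│1
  ─────────────────
  a b c d e f g h

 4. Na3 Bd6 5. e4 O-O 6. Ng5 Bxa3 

  a b c d e f g h
  ─────────────────
8│♜ · ♝ ♛ · ♜ ♚ ·│8
7│♟ ♟ ♟ ♟ · ♟ ♟ ♟│7
6│· · ♞ · ♟ ♞ · ·│6
5│· · · · · · ♘ ·│5
4│· · ♙ · ♙ · · ·│4
3│♝ · · · · · ♙ ·│3
2│♙ ♙ · ♙ · ♙ · ♙│2
1│♖ · ♗ ♕ ♔ ♗ · ♖│1
  ─────────────────
  a b c d e f g h

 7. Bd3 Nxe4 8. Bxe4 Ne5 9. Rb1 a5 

  a b c d e f g h
  ─────────────────
8│♜ · ♝ ♛ · ♜ ♚ ·│8
7│· ♟ ♟ ♟ · ♟ ♟ ♟│7
6│· · · · ♟ · · ·│6
5│♟ · · · ♞ · ♘ ·│5
4│· · ♙ · ♗ · · ·│4
3│♝ · · · · · ♙ ·│3
2│♙ ♙ · ♙ · ♙ · ♙│2
1│· ♖ ♗ ♕ ♔ · · ♖│1
  ─────────────────
  a b c d e f g h

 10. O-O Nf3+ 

  a b c d e f g h
  ─────────────────
8│♜ · ♝ ♛ · ♜ ♚ ·│8
7│· ♟ ♟ ♟ · ♟ ♟ ♟│7
6│· · · · ♟ · · ·│6
5│♟ · · · · · ♘ ·│5
4│· · ♙ · ♗ · · ·│4
3│♝ · · · · ♞ ♙ ·│3
2│♙ ♙ · ♙ · ♙ · ♙│2
1│· ♖ ♗ ♕ · ♖ ♔ ·│1
  ─────────────────
  a b c d e f g h


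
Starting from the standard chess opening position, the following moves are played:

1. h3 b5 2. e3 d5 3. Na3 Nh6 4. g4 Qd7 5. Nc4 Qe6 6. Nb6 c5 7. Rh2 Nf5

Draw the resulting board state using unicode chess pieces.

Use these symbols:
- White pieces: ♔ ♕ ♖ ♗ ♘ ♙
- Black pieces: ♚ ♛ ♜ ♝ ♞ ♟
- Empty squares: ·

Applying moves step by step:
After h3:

♜ ♞ ♝ ♛ ♚ ♝ ♞ ♜
♟ ♟ ♟ ♟ ♟ ♟ ♟ ♟
· · · · · · · ·
· · · · · · · ·
· · · · · · · ·
· · · · · · · ♙
♙ ♙ ♙ ♙ ♙ ♙ ♙ ·
♖ ♘ ♗ ♕ ♔ ♗ ♘ ♖


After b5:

♜ ♞ ♝ ♛ ♚ ♝ ♞ ♜
♟ · ♟ ♟ ♟ ♟ ♟ ♟
· · · · · · · ·
· ♟ · · · · · ·
· · · · · · · ·
· · · · · · · ♙
♙ ♙ ♙ ♙ ♙ ♙ ♙ ·
♖ ♘ ♗ ♕ ♔ ♗ ♘ ♖


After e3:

♜ ♞ ♝ ♛ ♚ ♝ ♞ ♜
♟ · ♟ ♟ ♟ ♟ ♟ ♟
· · · · · · · ·
· ♟ · · · · · ·
· · · · · · · ·
· · · · ♙ · · ♙
♙ ♙ ♙ ♙ · ♙ ♙ ·
♖ ♘ ♗ ♕ ♔ ♗ ♘ ♖


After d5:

♜ ♞ ♝ ♛ ♚ ♝ ♞ ♜
♟ · ♟ · ♟ ♟ ♟ ♟
· · · · · · · ·
· ♟ · ♟ · · · ·
· · · · · · · ·
· · · · ♙ · · ♙
♙ ♙ ♙ ♙ · ♙ ♙ ·
♖ ♘ ♗ ♕ ♔ ♗ ♘ ♖


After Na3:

♜ ♞ ♝ ♛ ♚ ♝ ♞ ♜
♟ · ♟ · ♟ ♟ ♟ ♟
· · · · · · · ·
· ♟ · ♟ · · · ·
· · · · · · · ·
♘ · · · ♙ · · ♙
♙ ♙ ♙ ♙ · ♙ ♙ ·
♖ · ♗ ♕ ♔ ♗ ♘ ♖


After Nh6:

♜ ♞ ♝ ♛ ♚ ♝ · ♜
♟ · ♟ · ♟ ♟ ♟ ♟
· · · · · · · ♞
· ♟ · ♟ · · · ·
· · · · · · · ·
♘ · · · ♙ · · ♙
♙ ♙ ♙ ♙ · ♙ ♙ ·
♖ · ♗ ♕ ♔ ♗ ♘ ♖


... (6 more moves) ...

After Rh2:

♜ ♞ ♝ · ♚ ♝ · ♜
♟ · · · ♟ ♟ ♟ ♟
· ♘ · · ♛ · · ♞
· ♟ ♟ ♟ · · · ·
· · · · · · ♙ ·
· · · · ♙ · · ♙
♙ ♙ ♙ ♙ · ♙ · ♖
♖ · ♗ ♕ ♔ ♗ ♘ ·


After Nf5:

♜ ♞ ♝ · ♚ ♝ · ♜
♟ · · · ♟ ♟ ♟ ♟
· ♘ · · ♛ · · ·
· ♟ ♟ ♟ · ♞ · ·
· · · · · · ♙ ·
· · · · ♙ · · ♙
♙ ♙ ♙ ♙ · ♙ · ♖
♖ · ♗ ♕ ♔ ♗ ♘ ·



  a b c d e f g h
  ─────────────────
8│♜ ♞ ♝ · ♚ ♝ · ♜│8
7│♟ · · · ♟ ♟ ♟ ♟│7
6│· ♘ · · ♛ · · ·│6
5│· ♟ ♟ ♟ · ♞ · ·│5
4│· · · · · · ♙ ·│4
3│· · · · ♙ · · ♙│3
2│♙ ♙ ♙ ♙ · ♙ · ♖│2
1│♖ · ♗ ♕ ♔ ♗ ♘ ·│1
  ─────────────────
  a b c d e f g h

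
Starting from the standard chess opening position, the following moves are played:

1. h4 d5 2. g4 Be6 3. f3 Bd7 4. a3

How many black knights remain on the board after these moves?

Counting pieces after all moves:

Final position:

  a b c d e f g h
  ─────────────────
8│♜ ♞ · ♛ ♚ ♝ ♞ ♜│8
7│♟ ♟ ♟ ♝ ♟ ♟ ♟ ♟│7
6│· · · · · · · ·│6
5│· · · ♟ · · · ·│5
4│· · · · · · ♙ ♙│4
3│♙ · · · · ♙ · ·│3
2│· ♙ ♙ ♙ ♙ · · ·│2
1│♖ ♘ ♗ ♕ ♔ ♗ ♘ ♖│1
  ─────────────────
  a b c d e f g h


2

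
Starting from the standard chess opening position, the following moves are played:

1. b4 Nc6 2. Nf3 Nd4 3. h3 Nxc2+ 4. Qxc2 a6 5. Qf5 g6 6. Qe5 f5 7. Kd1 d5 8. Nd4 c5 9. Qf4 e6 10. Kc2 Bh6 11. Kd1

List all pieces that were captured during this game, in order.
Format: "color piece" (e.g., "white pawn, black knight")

Tracking captures:
  Nxc2+: captured white pawn
  Qxc2: captured black knight

white pawn, black knight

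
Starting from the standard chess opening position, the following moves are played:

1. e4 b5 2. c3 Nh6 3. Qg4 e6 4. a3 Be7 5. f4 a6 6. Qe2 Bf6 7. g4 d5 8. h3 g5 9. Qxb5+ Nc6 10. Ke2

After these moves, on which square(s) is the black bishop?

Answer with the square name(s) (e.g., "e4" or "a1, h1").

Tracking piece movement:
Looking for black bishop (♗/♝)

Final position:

  a b c d e f g h
  ─────────────────
8│♜ · ♝ ♛ ♚ · · ♜│8
7│· · ♟ · · ♟ · ♟│7
6│♟ · ♞ · ♟ ♝ · ♞│6
5│· ♕ · ♟ · · ♟ ·│5
4│· · · · ♙ ♙ ♙ ·│4
3│♙ · ♙ · · · · ♙│3
2│· ♙ · ♙ ♔ · · ·│2
1│♖ ♘ ♗ · · ♗ ♘ ♖│1
  ─────────────────
  a b c d e f g h


c8, f6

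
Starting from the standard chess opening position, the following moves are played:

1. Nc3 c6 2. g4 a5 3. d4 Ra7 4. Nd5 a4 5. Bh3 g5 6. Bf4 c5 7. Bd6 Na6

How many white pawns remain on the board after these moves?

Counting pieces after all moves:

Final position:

  a b c d e f g h
  ─────────────────
8│· · ♝ ♛ ♚ ♝ ♞ ♜│8
7│♜ ♟ · ♟ ♟ ♟ · ♟│7
6│♞ · · ♗ · · · ·│6
5│· · ♟ ♘ · · ♟ ·│5
4│♟ · · ♙ · · ♙ ·│4
3│· · · · · · · ♗│3
2│♙ ♙ ♙ · ♙ ♙ · ♙│2
1│♖ · · ♕ ♔ · ♘ ♖│1
  ─────────────────
  a b c d e f g h


8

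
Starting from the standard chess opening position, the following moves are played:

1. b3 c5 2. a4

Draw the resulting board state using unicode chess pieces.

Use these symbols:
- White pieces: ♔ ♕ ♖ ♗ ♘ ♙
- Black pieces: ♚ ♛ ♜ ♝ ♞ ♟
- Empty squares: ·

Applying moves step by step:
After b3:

♜ ♞ ♝ ♛ ♚ ♝ ♞ ♜
♟ ♟ ♟ ♟ ♟ ♟ ♟ ♟
· · · · · · · ·
· · · · · · · ·
· · · · · · · ·
· ♙ · · · · · ·
♙ · ♙ ♙ ♙ ♙ ♙ ♙
♖ ♘ ♗ ♕ ♔ ♗ ♘ ♖


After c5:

♜ ♞ ♝ ♛ ♚ ♝ ♞ ♜
♟ ♟ · ♟ ♟ ♟ ♟ ♟
· · · · · · · ·
· · ♟ · · · · ·
· · · · · · · ·
· ♙ · · · · · ·
♙ · ♙ ♙ ♙ ♙ ♙ ♙
♖ ♘ ♗ ♕ ♔ ♗ ♘ ♖


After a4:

♜ ♞ ♝ ♛ ♚ ♝ ♞ ♜
♟ ♟ · ♟ ♟ ♟ ♟ ♟
· · · · · · · ·
· · ♟ · · · · ·
♙ · · · · · · ·
· ♙ · · · · · ·
· · ♙ ♙ ♙ ♙ ♙ ♙
♖ ♘ ♗ ♕ ♔ ♗ ♘ ♖



  a b c d e f g h
  ─────────────────
8│♜ ♞ ♝ ♛ ♚ ♝ ♞ ♜│8
7│♟ ♟ · ♟ ♟ ♟ ♟ ♟│7
6│· · · · · · · ·│6
5│· · ♟ · · · · ·│5
4│♙ · · · · · · ·│4
3│· ♙ · · · · · ·│3
2│· · ♙ ♙ ♙ ♙ ♙ ♙│2
1│♖ ♘ ♗ ♕ ♔ ♗ ♘ ♖│1
  ─────────────────
  a b c d e f g h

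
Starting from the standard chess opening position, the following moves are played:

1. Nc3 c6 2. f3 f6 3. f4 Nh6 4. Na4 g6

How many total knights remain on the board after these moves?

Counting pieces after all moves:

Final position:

  a b c d e f g h
  ─────────────────
8│♜ ♞ ♝ ♛ ♚ ♝ · ♜│8
7│♟ ♟ · ♟ ♟ · · ♟│7
6│· · ♟ · · ♟ ♟ ♞│6
5│· · · · · · · ·│5
4│♘ · · · · ♙ · ·│4
3│· · · · · · · ·│3
2│♙ ♙ ♙ ♙ ♙ · ♙ ♙│2
1│♖ · ♗ ♕ ♔ ♗ ♘ ♖│1
  ─────────────────
  a b c d e f g h


4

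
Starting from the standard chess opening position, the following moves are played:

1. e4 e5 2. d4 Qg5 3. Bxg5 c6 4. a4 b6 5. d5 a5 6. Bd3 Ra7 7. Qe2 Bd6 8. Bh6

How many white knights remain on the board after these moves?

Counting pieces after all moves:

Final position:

  a b c d e f g h
  ─────────────────
8│· ♞ ♝ · ♚ · ♞ ♜│8
7│♜ · · ♟ · ♟ ♟ ♟│7
6│· ♟ ♟ ♝ · · · ♗│6
5│♟ · · ♙ ♟ · · ·│5
4│♙ · · · ♙ · · ·│4
3│· · · ♗ · · · ·│3
2│· ♙ ♙ · ♕ ♙ ♙ ♙│2
1│♖ ♘ · · ♔ · ♘ ♖│1
  ─────────────────
  a b c d e f g h


2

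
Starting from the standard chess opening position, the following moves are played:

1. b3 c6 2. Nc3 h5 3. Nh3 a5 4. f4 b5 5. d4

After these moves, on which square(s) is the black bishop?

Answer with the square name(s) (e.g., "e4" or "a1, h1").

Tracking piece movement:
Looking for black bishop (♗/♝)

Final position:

  a b c d e f g h
  ─────────────────
8│♜ ♞ ♝ ♛ ♚ ♝ ♞ ♜│8
7│· · · ♟ ♟ ♟ ♟ ·│7
6│· · ♟ · · · · ·│6
5│♟ ♟ · · · · · ♟│5
4│· · · ♙ · ♙ · ·│4
3│· ♙ ♘ · · · · ♘│3
2│♙ · ♙ · ♙ · ♙ ♙│2
1│♖ · ♗ ♕ ♔ ♗ · ♖│1
  ─────────────────
  a b c d e f g h


c8, f8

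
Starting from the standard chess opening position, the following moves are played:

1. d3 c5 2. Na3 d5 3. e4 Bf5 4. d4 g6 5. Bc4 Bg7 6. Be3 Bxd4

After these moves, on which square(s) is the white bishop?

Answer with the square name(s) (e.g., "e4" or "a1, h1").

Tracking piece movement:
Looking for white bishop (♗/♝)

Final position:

  a b c d e f g h
  ─────────────────
8│♜ ♞ · ♛ ♚ · ♞ ♜│8
7│♟ ♟ · · ♟ ♟ · ♟│7
6│· · · · · · ♟ ·│6
5│· · ♟ ♟ · ♝ · ·│5
4│· · ♗ ♝ ♙ · · ·│4
3│♘ · · · ♗ · · ·│3
2│♙ ♙ ♙ · · ♙ ♙ ♙│2
1│♖ · · ♕ ♔ · ♘ ♖│1
  ─────────────────
  a b c d e f g h


c4, e3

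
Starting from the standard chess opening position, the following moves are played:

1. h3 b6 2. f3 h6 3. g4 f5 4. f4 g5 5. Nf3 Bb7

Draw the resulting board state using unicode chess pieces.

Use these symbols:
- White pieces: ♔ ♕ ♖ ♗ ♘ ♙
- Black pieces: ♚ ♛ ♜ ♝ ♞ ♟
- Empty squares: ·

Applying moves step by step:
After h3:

♜ ♞ ♝ ♛ ♚ ♝ ♞ ♜
♟ ♟ ♟ ♟ ♟ ♟ ♟ ♟
· · · · · · · ·
· · · · · · · ·
· · · · · · · ·
· · · · · · · ♙
♙ ♙ ♙ ♙ ♙ ♙ ♙ ·
♖ ♘ ♗ ♕ ♔ ♗ ♘ ♖


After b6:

♜ ♞ ♝ ♛ ♚ ♝ ♞ ♜
♟ · ♟ ♟ ♟ ♟ ♟ ♟
· ♟ · · · · · ·
· · · · · · · ·
· · · · · · · ·
· · · · · · · ♙
♙ ♙ ♙ ♙ ♙ ♙ ♙ ·
♖ ♘ ♗ ♕ ♔ ♗ ♘ ♖


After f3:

♜ ♞ ♝ ♛ ♚ ♝ ♞ ♜
♟ · ♟ ♟ ♟ ♟ ♟ ♟
· ♟ · · · · · ·
· · · · · · · ·
· · · · · · · ·
· · · · · ♙ · ♙
♙ ♙ ♙ ♙ ♙ · ♙ ·
♖ ♘ ♗ ♕ ♔ ♗ ♘ ♖


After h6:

♜ ♞ ♝ ♛ ♚ ♝ ♞ ♜
♟ · ♟ ♟ ♟ ♟ ♟ ·
· ♟ · · · · · ♟
· · · · · · · ·
· · · · · · · ·
· · · · · ♙ · ♙
♙ ♙ ♙ ♙ ♙ · ♙ ·
♖ ♘ ♗ ♕ ♔ ♗ ♘ ♖


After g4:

♜ ♞ ♝ ♛ ♚ ♝ ♞ ♜
♟ · ♟ ♟ ♟ ♟ ♟ ·
· ♟ · · · · · ♟
· · · · · · · ·
· · · · · · ♙ ·
· · · · · ♙ · ♙
♙ ♙ ♙ ♙ ♙ · · ·
♖ ♘ ♗ ♕ ♔ ♗ ♘ ♖


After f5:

♜ ♞ ♝ ♛ ♚ ♝ ♞ ♜
♟ · ♟ ♟ ♟ · ♟ ·
· ♟ · · · · · ♟
· · · · · ♟ · ·
· · · · · · ♙ ·
· · · · · ♙ · ♙
♙ ♙ ♙ ♙ ♙ · · ·
♖ ♘ ♗ ♕ ♔ ♗ ♘ ♖


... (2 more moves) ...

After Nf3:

♜ ♞ ♝ ♛ ♚ ♝ ♞ ♜
♟ · ♟ ♟ ♟ · · ·
· ♟ · · · · · ♟
· · · · · ♟ ♟ ·
· · · · · ♙ ♙ ·
· · · · · ♘ · ♙
♙ ♙ ♙ ♙ ♙ · · ·
♖ ♘ ♗ ♕ ♔ ♗ · ♖


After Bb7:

♜ ♞ · ♛ ♚ ♝ ♞ ♜
♟ ♝ ♟ ♟ ♟ · · ·
· ♟ · · · · · ♟
· · · · · ♟ ♟ ·
· · · · · ♙ ♙ ·
· · · · · ♘ · ♙
♙ ♙ ♙ ♙ ♙ · · ·
♖ ♘ ♗ ♕ ♔ ♗ · ♖



  a b c d e f g h
  ─────────────────
8│♜ ♞ · ♛ ♚ ♝ ♞ ♜│8
7│♟ ♝ ♟ ♟ ♟ · · ·│7
6│· ♟ · · · · · ♟│6
5│· · · · · ♟ ♟ ·│5
4│· · · · · ♙ ♙ ·│4
3│· · · · · ♘ · ♙│3
2│♙ ♙ ♙ ♙ ♙ · · ·│2
1│♖ ♘ ♗ ♕ ♔ ♗ · ♖│1
  ─────────────────
  a b c d e f g h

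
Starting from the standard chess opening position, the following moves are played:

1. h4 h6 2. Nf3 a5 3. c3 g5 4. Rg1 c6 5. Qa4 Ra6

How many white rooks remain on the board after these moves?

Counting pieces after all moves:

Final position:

  a b c d e f g h
  ─────────────────
8│· ♞ ♝ ♛ ♚ ♝ ♞ ♜│8
7│· ♟ · ♟ ♟ ♟ · ·│7
6│♜ · ♟ · · · · ♟│6
5│♟ · · · · · ♟ ·│5
4│♕ · · · · · · ♙│4
3│· · ♙ · · ♘ · ·│3
2│♙ ♙ · ♙ ♙ ♙ ♙ ·│2
1│♖ ♘ ♗ · ♔ ♗ ♖ ·│1
  ─────────────────
  a b c d e f g h


2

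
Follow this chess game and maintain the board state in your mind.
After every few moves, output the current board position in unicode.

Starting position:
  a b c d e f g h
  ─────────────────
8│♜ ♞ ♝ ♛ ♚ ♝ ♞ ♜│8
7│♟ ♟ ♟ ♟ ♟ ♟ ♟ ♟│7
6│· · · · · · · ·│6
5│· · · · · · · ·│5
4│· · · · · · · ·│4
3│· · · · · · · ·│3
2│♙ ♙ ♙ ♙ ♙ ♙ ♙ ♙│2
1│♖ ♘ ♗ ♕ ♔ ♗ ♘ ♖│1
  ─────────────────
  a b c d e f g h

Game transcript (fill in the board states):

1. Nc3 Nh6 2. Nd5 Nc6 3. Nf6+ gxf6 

  a b c d e f g h
  ─────────────────
8│♜ · ♝ ♛ ♚ ♝ · ♜│8
7│♟ ♟ ♟ ♟ ♟ ♟ · ♟│7
6│· · ♞ · · ♟ · ♞│6
5│· · · · · · · ·│5
4│· · · · · · · ·│4
3│· · · · · · · ·│3
2│♙ ♙ ♙ ♙ ♙ ♙ ♙ ♙│2
1│♖ · ♗ ♕ ♔ ♗ ♘ ♖│1
  ─────────────────
  a b c d e f g h

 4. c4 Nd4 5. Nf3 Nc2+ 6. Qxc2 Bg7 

  a b c d e f g h
  ─────────────────
8│♜ · ♝ ♛ ♚ · · ♜│8
7│♟ ♟ ♟ ♟ ♟ ♟ ♝ ♟│7
6│· · · · · ♟ · ♞│6
5│· · · · · · · ·│5
4│· · ♙ · · · · ·│4
3│· · · · · ♘ · ·│3
2│♙ ♙ ♕ ♙ ♙ ♙ ♙ ♙│2
1│♖ · ♗ · ♔ ♗ · ♖│1
  ─────────────────
  a b c d e f g h

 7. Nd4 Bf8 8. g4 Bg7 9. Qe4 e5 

  a b c d e f g h
  ─────────────────
8│♜ · ♝ ♛ ♚ · · ♜│8
7│♟ ♟ ♟ ♟ · ♟ ♝ ♟│7
6│· · · · · ♟ · ♞│6
5│· · · · ♟ · · ·│5
4│· · ♙ ♘ ♕ · ♙ ·│4
3│· · · · · · · ·│3
2│♙ ♙ · ♙ ♙ ♙ · ♙│2
1│♖ · ♗ · ♔ ♗ · ♖│1
  ─────────────────
  a b c d e f g h

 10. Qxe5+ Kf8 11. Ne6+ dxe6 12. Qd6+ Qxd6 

  a b c d e f g h
  ─────────────────
8│♜ · ♝ · · ♚ · ♜│8
7│♟ ♟ ♟ · · ♟ ♝ ♟│7
6│· · · ♛ ♟ ♟ · ♞│6
5│· · · · · · · ·│5
4│· · ♙ · · · ♙ ·│4
3│· · · · · · · ·│3
2│♙ ♙ · ♙ ♙ ♙ · ♙│2
1│♖ · ♗ · ♔ ♗ · ♖│1
  ─────────────────
  a b c d e f g h

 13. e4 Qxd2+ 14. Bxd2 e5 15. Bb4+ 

  a b c d e f g h
  ─────────────────
8│♜ · ♝ · · ♚ · ♜│8
7│♟ ♟ ♟ · · ♟ ♝ ♟│7
6│· · · · · ♟ · ♞│6
5│· · · · ♟ · · ·│5
4│· ♗ ♙ · ♙ · ♙ ·│4
3│· · · · · · · ·│3
2│♙ ♙ · · · ♙ · ♙│2
1│♖ · · · ♔ ♗ · ♖│1
  ─────────────────
  a b c d e f g h


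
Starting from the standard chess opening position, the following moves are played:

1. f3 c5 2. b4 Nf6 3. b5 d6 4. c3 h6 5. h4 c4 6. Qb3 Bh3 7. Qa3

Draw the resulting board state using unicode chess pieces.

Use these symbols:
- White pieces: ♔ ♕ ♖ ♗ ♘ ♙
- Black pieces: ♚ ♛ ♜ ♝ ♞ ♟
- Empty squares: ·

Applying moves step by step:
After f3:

♜ ♞ ♝ ♛ ♚ ♝ ♞ ♜
♟ ♟ ♟ ♟ ♟ ♟ ♟ ♟
· · · · · · · ·
· · · · · · · ·
· · · · · · · ·
· · · · · ♙ · ·
♙ ♙ ♙ ♙ ♙ · ♙ ♙
♖ ♘ ♗ ♕ ♔ ♗ ♘ ♖


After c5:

♜ ♞ ♝ ♛ ♚ ♝ ♞ ♜
♟ ♟ · ♟ ♟ ♟ ♟ ♟
· · · · · · · ·
· · ♟ · · · · ·
· · · · · · · ·
· · · · · ♙ · ·
♙ ♙ ♙ ♙ ♙ · ♙ ♙
♖ ♘ ♗ ♕ ♔ ♗ ♘ ♖


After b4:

♜ ♞ ♝ ♛ ♚ ♝ ♞ ♜
♟ ♟ · ♟ ♟ ♟ ♟ ♟
· · · · · · · ·
· · ♟ · · · · ·
· ♙ · · · · · ·
· · · · · ♙ · ·
♙ · ♙ ♙ ♙ · ♙ ♙
♖ ♘ ♗ ♕ ♔ ♗ ♘ ♖


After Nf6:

♜ ♞ ♝ ♛ ♚ ♝ · ♜
♟ ♟ · ♟ ♟ ♟ ♟ ♟
· · · · · ♞ · ·
· · ♟ · · · · ·
· ♙ · · · · · ·
· · · · · ♙ · ·
♙ · ♙ ♙ ♙ · ♙ ♙
♖ ♘ ♗ ♕ ♔ ♗ ♘ ♖


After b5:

♜ ♞ ♝ ♛ ♚ ♝ · ♜
♟ ♟ · ♟ ♟ ♟ ♟ ♟
· · · · · ♞ · ·
· ♙ ♟ · · · · ·
· · · · · · · ·
· · · · · ♙ · ·
♙ · ♙ ♙ ♙ · ♙ ♙
♖ ♘ ♗ ♕ ♔ ♗ ♘ ♖


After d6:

♜ ♞ ♝ ♛ ♚ ♝ · ♜
♟ ♟ · · ♟ ♟ ♟ ♟
· · · ♟ · ♞ · ·
· ♙ ♟ · · · · ·
· · · · · · · ·
· · · · · ♙ · ·
♙ · ♙ ♙ ♙ · ♙ ♙
♖ ♘ ♗ ♕ ♔ ♗ ♘ ♖


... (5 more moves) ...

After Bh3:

♜ ♞ · ♛ ♚ ♝ · ♜
♟ ♟ · · ♟ ♟ ♟ ·
· · · ♟ · ♞ · ♟
· ♙ · · · · · ·
· · ♟ · · · · ♙
· ♕ ♙ · · ♙ · ♝
♙ · · ♙ ♙ · ♙ ·
♖ ♘ ♗ · ♔ ♗ ♘ ♖


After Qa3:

♜ ♞ · ♛ ♚ ♝ · ♜
♟ ♟ · · ♟ ♟ ♟ ·
· · · ♟ · ♞ · ♟
· ♙ · · · · · ·
· · ♟ · · · · ♙
♕ · ♙ · · ♙ · ♝
♙ · · ♙ ♙ · ♙ ·
♖ ♘ ♗ · ♔ ♗ ♘ ♖



  a b c d e f g h
  ─────────────────
8│♜ ♞ · ♛ ♚ ♝ · ♜│8
7│♟ ♟ · · ♟ ♟ ♟ ·│7
6│· · · ♟ · ♞ · ♟│6
5│· ♙ · · · · · ·│5
4│· · ♟ · · · · ♙│4
3│♕ · ♙ · · ♙ · ♝│3
2│♙ · · ♙ ♙ · ♙ ·│2
1│♖ ♘ ♗ · ♔ ♗ ♘ ♖│1
  ─────────────────
  a b c d e f g h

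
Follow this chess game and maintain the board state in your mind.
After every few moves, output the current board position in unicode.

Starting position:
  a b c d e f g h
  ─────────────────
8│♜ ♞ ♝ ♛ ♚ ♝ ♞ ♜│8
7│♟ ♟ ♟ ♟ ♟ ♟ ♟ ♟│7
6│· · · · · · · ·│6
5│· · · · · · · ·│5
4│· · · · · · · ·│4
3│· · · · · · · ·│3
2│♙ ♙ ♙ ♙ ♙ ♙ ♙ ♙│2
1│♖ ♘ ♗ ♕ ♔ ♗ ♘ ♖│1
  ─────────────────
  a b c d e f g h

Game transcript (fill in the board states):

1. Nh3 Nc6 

  a b c d e f g h
  ─────────────────
8│♜ · ♝ ♛ ♚ ♝ ♞ ♜│8
7│♟ ♟ ♟ ♟ ♟ ♟ ♟ ♟│7
6│· · ♞ · · · · ·│6
5│· · · · · · · ·│5
4│· · · · · · · ·│4
3│· · · · · · · ♘│3
2│♙ ♙ ♙ ♙ ♙ ♙ ♙ ♙│2
1│♖ ♘ ♗ ♕ ♔ ♗ · ♖│1
  ─────────────────
  a b c d e f g h

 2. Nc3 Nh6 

  a b c d e f g h
  ─────────────────
8│♜ · ♝ ♛ ♚ ♝ · ♜│8
7│♟ ♟ ♟ ♟ ♟ ♟ ♟ ♟│7
6│· · ♞ · · · · ♞│6
5│· · · · · · · ·│5
4│· · · · · · · ·│4
3│· · ♘ · · · · ♘│3
2│♙ ♙ ♙ ♙ ♙ ♙ ♙ ♙│2
1│♖ · ♗ ♕ ♔ ♗ · ♖│1
  ─────────────────
  a b c d e f g h

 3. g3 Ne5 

  a b c d e f g h
  ─────────────────
8│♜ · ♝ ♛ ♚ ♝ · ♜│8
7│♟ ♟ ♟ ♟ ♟ ♟ ♟ ♟│7
6│· · · · · · · ♞│6
5│· · · · ♞ · · ·│5
4│· · · · · · · ·│4
3│· · ♘ · · · ♙ ♘│3
2│♙ ♙ ♙ ♙ ♙ ♙ · ♙│2
1│♖ · ♗ ♕ ♔ ♗ · ♖│1
  ─────────────────
  a b c d e f g h

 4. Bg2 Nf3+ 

  a b c d e f g h
  ─────────────────
8│♜ · ♝ ♛ ♚ ♝ · ♜│8
7│♟ ♟ ♟ ♟ ♟ ♟ ♟ ♟│7
6│· · · · · · · ♞│6
5│· · · · · · · ·│5
4│· · · · · · · ·│4
3│· · ♘ · · ♞ ♙ ♘│3
2│♙ ♙ ♙ ♙ ♙ ♙ ♗ ♙│2
1│♖ · ♗ ♕ ♔ · · ♖│1
  ─────────────────
  a b c d e f g h



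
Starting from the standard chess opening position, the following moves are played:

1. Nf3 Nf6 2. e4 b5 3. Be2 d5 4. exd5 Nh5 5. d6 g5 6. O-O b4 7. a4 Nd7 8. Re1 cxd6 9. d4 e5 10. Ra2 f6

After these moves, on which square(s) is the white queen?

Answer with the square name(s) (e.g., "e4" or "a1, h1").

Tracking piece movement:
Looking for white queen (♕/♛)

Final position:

  a b c d e f g h
  ─────────────────
8│♜ · ♝ ♛ ♚ ♝ · ♜│8
7│♟ · · ♞ · · · ♟│7
6│· · · ♟ · ♟ · ·│6
5│· · · · ♟ · ♟ ♞│5
4│♙ ♟ · ♙ · · · ·│4
3│· · · · · ♘ · ·│3
2│♖ ♙ ♙ · ♗ ♙ ♙ ♙│2
1│· ♘ ♗ ♕ ♖ · ♔ ·│1
  ─────────────────
  a b c d e f g h


d1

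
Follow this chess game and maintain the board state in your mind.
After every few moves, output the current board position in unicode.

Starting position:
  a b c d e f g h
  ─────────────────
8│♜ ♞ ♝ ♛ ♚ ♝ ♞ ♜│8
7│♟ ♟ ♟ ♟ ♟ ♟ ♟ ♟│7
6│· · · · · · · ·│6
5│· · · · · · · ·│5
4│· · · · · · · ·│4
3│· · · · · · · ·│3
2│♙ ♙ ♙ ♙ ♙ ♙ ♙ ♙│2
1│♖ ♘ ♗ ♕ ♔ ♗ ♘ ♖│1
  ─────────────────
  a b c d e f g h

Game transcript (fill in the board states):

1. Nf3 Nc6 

  a b c d e f g h
  ─────────────────
8│♜ · ♝ ♛ ♚ ♝ ♞ ♜│8
7│♟ ♟ ♟ ♟ ♟ ♟ ♟ ♟│7
6│· · ♞ · · · · ·│6
5│· · · · · · · ·│5
4│· · · · · · · ·│4
3│· · · · · ♘ · ·│3
2│♙ ♙ ♙ ♙ ♙ ♙ ♙ ♙│2
1│♖ ♘ ♗ ♕ ♔ ♗ · ♖│1
  ─────────────────
  a b c d e f g h

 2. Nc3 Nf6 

  a b c d e f g h
  ─────────────────
8│♜ · ♝ ♛ ♚ ♝ · ♜│8
7│♟ ♟ ♟ ♟ ♟ ♟ ♟ ♟│7
6│· · ♞ · · ♞ · ·│6
5│· · · · · · · ·│5
4│· · · · · · · ·│4
3│· · ♘ · · ♘ · ·│3
2│♙ ♙ ♙ ♙ ♙ ♙ ♙ ♙│2
1│♖ · ♗ ♕ ♔ ♗ · ♖│1
  ─────────────────
  a b c d e f g h

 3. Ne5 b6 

  a b c d e f g h
  ─────────────────
8│♜ · ♝ ♛ ♚ ♝ · ♜│8
7│♟ · ♟ ♟ ♟ ♟ ♟ ♟│7
6│· ♟ ♞ · · ♞ · ·│6
5│· · · · ♘ · · ·│5
4│· · · · · · · ·│4
3│· · ♘ · · · · ·│3
2│♙ ♙ ♙ ♙ ♙ ♙ ♙ ♙│2
1│♖ · ♗ ♕ ♔ ♗ · ♖│1
  ─────────────────
  a b c d e f g h

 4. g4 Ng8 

  a b c d e f g h
  ─────────────────
8│♜ · ♝ ♛ ♚ ♝ ♞ ♜│8
7│♟ · ♟ ♟ ♟ ♟ ♟ ♟│7
6│· ♟ ♞ · · · · ·│6
5│· · · · ♘ · · ·│5
4│· · · · · · ♙ ·│4
3│· · ♘ · · · · ·│3
2│♙ ♙ ♙ ♙ ♙ ♙ · ♙│2
1│♖ · ♗ ♕ ♔ ♗ · ♖│1
  ─────────────────
  a b c d e f g h

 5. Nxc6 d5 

  a b c d e f g h
  ─────────────────
8│♜ · ♝ ♛ ♚ ♝ ♞ ♜│8
7│♟ · ♟ · ♟ ♟ ♟ ♟│7
6│· ♟ ♘ · · · · ·│6
5│· · · ♟ · · · ·│5
4│· · · · · · ♙ ·│4
3│· · ♘ · · · · ·│3
2│♙ ♙ ♙ ♙ ♙ ♙ · ♙│2
1│♖ · ♗ ♕ ♔ ♗ · ♖│1
  ─────────────────
  a b c d e f g h



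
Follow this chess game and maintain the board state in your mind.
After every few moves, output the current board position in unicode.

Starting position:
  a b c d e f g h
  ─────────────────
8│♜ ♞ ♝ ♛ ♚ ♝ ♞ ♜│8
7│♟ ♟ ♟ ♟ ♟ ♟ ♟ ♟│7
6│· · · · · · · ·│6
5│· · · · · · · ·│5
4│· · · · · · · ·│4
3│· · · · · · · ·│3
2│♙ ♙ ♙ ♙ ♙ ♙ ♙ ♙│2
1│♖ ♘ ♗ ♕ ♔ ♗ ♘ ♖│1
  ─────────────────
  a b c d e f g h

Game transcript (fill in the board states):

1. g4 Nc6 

  a b c d e f g h
  ─────────────────
8│♜ · ♝ ♛ ♚ ♝ ♞ ♜│8
7│♟ ♟ ♟ ♟ ♟ ♟ ♟ ♟│7
6│· · ♞ · · · · ·│6
5│· · · · · · · ·│5
4│· · · · · · ♙ ·│4
3│· · · · · · · ·│3
2│♙ ♙ ♙ ♙ ♙ ♙ · ♙│2
1│♖ ♘ ♗ ♕ ♔ ♗ ♘ ♖│1
  ─────────────────
  a b c d e f g h

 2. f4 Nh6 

  a b c d e f g h
  ─────────────────
8│♜ · ♝ ♛ ♚ ♝ · ♜│8
7│♟ ♟ ♟ ♟ ♟ ♟ ♟ ♟│7
6│· · ♞ · · · · ♞│6
5│· · · · · · · ·│5
4│· · · · · ♙ ♙ ·│4
3│· · · · · · · ·│3
2│♙ ♙ ♙ ♙ ♙ · · ♙│2
1│♖ ♘ ♗ ♕ ♔ ♗ ♘ ♖│1
  ─────────────────
  a b c d e f g h

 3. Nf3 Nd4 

  a b c d e f g h
  ─────────────────
8│♜ · ♝ ♛ ♚ ♝ · ♜│8
7│♟ ♟ ♟ ♟ ♟ ♟ ♟ ♟│7
6│· · · · · · · ♞│6
5│· · · · · · · ·│5
4│· · · ♞ · ♙ ♙ ·│4
3│· · · · · ♘ · ·│3
2│♙ ♙ ♙ ♙ ♙ · · ♙│2
1│♖ ♘ ♗ ♕ ♔ ♗ · ♖│1
  ─────────────────
  a b c d e f g h

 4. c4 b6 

  a b c d e f g h
  ─────────────────
8│♜ · ♝ ♛ ♚ ♝ · ♜│8
7│♟ · ♟ ♟ ♟ ♟ ♟ ♟│7
6│· ♟ · · · · · ♞│6
5│· · · · · · · ·│5
4│· · ♙ ♞ · ♙ ♙ ·│4
3│· · · · · ♘ · ·│3
2│♙ ♙ · ♙ ♙ · · ♙│2
1│♖ ♘ ♗ ♕ ♔ ♗ · ♖│1
  ─────────────────
  a b c d e f g h



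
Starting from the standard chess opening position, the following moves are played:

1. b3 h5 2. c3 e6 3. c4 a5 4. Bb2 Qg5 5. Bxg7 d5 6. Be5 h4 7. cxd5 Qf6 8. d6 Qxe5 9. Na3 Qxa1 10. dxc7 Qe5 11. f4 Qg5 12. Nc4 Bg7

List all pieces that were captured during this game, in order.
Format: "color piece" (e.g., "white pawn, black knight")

Tracking captures:
  Bxg7: captured black pawn
  cxd5: captured black pawn
  Qxe5: captured white bishop
  Qxa1: captured white rook
  dxc7: captured black pawn

black pawn, black pawn, white bishop, white rook, black pawn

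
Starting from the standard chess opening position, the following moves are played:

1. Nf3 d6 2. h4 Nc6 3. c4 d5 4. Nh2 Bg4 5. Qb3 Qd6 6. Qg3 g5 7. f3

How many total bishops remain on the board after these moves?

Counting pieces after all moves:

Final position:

  a b c d e f g h
  ─────────────────
8│♜ · · · ♚ ♝ ♞ ♜│8
7│♟ ♟ ♟ · ♟ ♟ · ♟│7
6│· · ♞ ♛ · · · ·│6
5│· · · ♟ · · ♟ ·│5
4│· · ♙ · · · ♝ ♙│4
3│· · · · · ♙ ♕ ·│3
2│♙ ♙ · ♙ ♙ · ♙ ♘│2
1│♖ ♘ ♗ · ♔ ♗ · ♖│1
  ─────────────────
  a b c d e f g h


4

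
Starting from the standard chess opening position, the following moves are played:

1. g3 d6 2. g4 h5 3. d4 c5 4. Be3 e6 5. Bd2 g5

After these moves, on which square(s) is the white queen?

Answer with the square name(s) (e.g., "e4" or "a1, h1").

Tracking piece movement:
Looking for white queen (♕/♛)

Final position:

  a b c d e f g h
  ─────────────────
8│♜ ♞ ♝ ♛ ♚ ♝ ♞ ♜│8
7│♟ ♟ · · · ♟ · ·│7
6│· · · ♟ ♟ · · ·│6
5│· · ♟ · · · ♟ ♟│5
4│· · · ♙ · · ♙ ·│4
3│· · · · · · · ·│3
2│♙ ♙ ♙ ♗ ♙ ♙ · ♙│2
1│♖ ♘ · ♕ ♔ ♗ ♘ ♖│1
  ─────────────────
  a b c d e f g h


d1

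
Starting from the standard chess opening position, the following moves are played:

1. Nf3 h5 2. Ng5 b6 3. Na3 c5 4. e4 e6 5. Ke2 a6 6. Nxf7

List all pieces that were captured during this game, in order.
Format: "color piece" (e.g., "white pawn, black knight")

Tracking captures:
  Nxf7: captured black pawn

black pawn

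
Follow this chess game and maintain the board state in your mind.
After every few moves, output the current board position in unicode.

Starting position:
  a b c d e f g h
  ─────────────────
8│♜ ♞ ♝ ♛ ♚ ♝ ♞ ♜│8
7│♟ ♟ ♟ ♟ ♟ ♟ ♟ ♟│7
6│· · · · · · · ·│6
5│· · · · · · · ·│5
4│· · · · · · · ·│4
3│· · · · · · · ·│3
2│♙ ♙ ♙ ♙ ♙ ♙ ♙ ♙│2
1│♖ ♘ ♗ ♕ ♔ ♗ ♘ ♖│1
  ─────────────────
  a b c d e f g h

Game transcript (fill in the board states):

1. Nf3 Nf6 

  a b c d e f g h
  ─────────────────
8│♜ ♞ ♝ ♛ ♚ ♝ · ♜│8
7│♟ ♟ ♟ ♟ ♟ ♟ ♟ ♟│7
6│· · · · · ♞ · ·│6
5│· · · · · · · ·│5
4│· · · · · · · ·│4
3│· · · · · ♘ · ·│3
2│♙ ♙ ♙ ♙ ♙ ♙ ♙ ♙│2
1│♖ ♘ ♗ ♕ ♔ ♗ · ♖│1
  ─────────────────
  a b c d e f g h

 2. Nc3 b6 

  a b c d e f g h
  ─────────────────
8│♜ ♞ ♝ ♛ ♚ ♝ · ♜│8
7│♟ · ♟ ♟ ♟ ♟ ♟ ♟│7
6│· ♟ · · · ♞ · ·│6
5│· · · · · · · ·│5
4│· · · · · · · ·│4
3│· · ♘ · · ♘ · ·│3
2│♙ ♙ ♙ ♙ ♙ ♙ ♙ ♙│2
1│♖ · ♗ ♕ ♔ ♗ · ♖│1
  ─────────────────
  a b c d e f g h

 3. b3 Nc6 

  a b c d e f g h
  ─────────────────
8│♜ · ♝ ♛ ♚ ♝ · ♜│8
7│♟ · ♟ ♟ ♟ ♟ ♟ ♟│7
6│· ♟ ♞ · · ♞ · ·│6
5│· · · · · · · ·│5
4│· · · · · · · ·│4
3│· ♙ ♘ · · ♘ · ·│3
2│♙ · ♙ ♙ ♙ ♙ ♙ ♙│2
1│♖ · ♗ ♕ ♔ ♗ · ♖│1
  ─────────────────
  a b c d e f g h

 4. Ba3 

  a b c d e f g h
  ─────────────────
8│♜ · ♝ ♛ ♚ ♝ · ♜│8
7│♟ · ♟ ♟ ♟ ♟ ♟ ♟│7
6│· ♟ ♞ · · ♞ · ·│6
5│· · · · · · · ·│5
4│· · · · · · · ·│4
3│♗ ♙ ♘ · · ♘ · ·│3
2│♙ · ♙ ♙ ♙ ♙ ♙ ♙│2
1│♖ · · ♕ ♔ ♗ · ♖│1
  ─────────────────
  a b c d e f g h


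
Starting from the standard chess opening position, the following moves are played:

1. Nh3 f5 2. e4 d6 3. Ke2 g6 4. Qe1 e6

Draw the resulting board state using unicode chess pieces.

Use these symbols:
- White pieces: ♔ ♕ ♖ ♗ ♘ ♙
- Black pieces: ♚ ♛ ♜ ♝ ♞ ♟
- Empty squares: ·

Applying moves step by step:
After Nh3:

♜ ♞ ♝ ♛ ♚ ♝ ♞ ♜
♟ ♟ ♟ ♟ ♟ ♟ ♟ ♟
· · · · · · · ·
· · · · · · · ·
· · · · · · · ·
· · · · · · · ♘
♙ ♙ ♙ ♙ ♙ ♙ ♙ ♙
♖ ♘ ♗ ♕ ♔ ♗ · ♖


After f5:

♜ ♞ ♝ ♛ ♚ ♝ ♞ ♜
♟ ♟ ♟ ♟ ♟ · ♟ ♟
· · · · · · · ·
· · · · · ♟ · ·
· · · · · · · ·
· · · · · · · ♘
♙ ♙ ♙ ♙ ♙ ♙ ♙ ♙
♖ ♘ ♗ ♕ ♔ ♗ · ♖


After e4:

♜ ♞ ♝ ♛ ♚ ♝ ♞ ♜
♟ ♟ ♟ ♟ ♟ · ♟ ♟
· · · · · · · ·
· · · · · ♟ · ·
· · · · ♙ · · ·
· · · · · · · ♘
♙ ♙ ♙ ♙ · ♙ ♙ ♙
♖ ♘ ♗ ♕ ♔ ♗ · ♖


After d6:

♜ ♞ ♝ ♛ ♚ ♝ ♞ ♜
♟ ♟ ♟ · ♟ · ♟ ♟
· · · ♟ · · · ·
· · · · · ♟ · ·
· · · · ♙ · · ·
· · · · · · · ♘
♙ ♙ ♙ ♙ · ♙ ♙ ♙
♖ ♘ ♗ ♕ ♔ ♗ · ♖


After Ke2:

♜ ♞ ♝ ♛ ♚ ♝ ♞ ♜
♟ ♟ ♟ · ♟ · ♟ ♟
· · · ♟ · · · ·
· · · · · ♟ · ·
· · · · ♙ · · ·
· · · · · · · ♘
♙ ♙ ♙ ♙ ♔ ♙ ♙ ♙
♖ ♘ ♗ ♕ · ♗ · ♖


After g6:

♜ ♞ ♝ ♛ ♚ ♝ ♞ ♜
♟ ♟ ♟ · ♟ · · ♟
· · · ♟ · · ♟ ·
· · · · · ♟ · ·
· · · · ♙ · · ·
· · · · · · · ♘
♙ ♙ ♙ ♙ ♔ ♙ ♙ ♙
♖ ♘ ♗ ♕ · ♗ · ♖


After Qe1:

♜ ♞ ♝ ♛ ♚ ♝ ♞ ♜
♟ ♟ ♟ · ♟ · · ♟
· · · ♟ · · ♟ ·
· · · · · ♟ · ·
· · · · ♙ · · ·
· · · · · · · ♘
♙ ♙ ♙ ♙ ♔ ♙ ♙ ♙
♖ ♘ ♗ · ♕ ♗ · ♖


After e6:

♜ ♞ ♝ ♛ ♚ ♝ ♞ ♜
♟ ♟ ♟ · · · · ♟
· · · ♟ ♟ · ♟ ·
· · · · · ♟ · ·
· · · · ♙ · · ·
· · · · · · · ♘
♙ ♙ ♙ ♙ ♔ ♙ ♙ ♙
♖ ♘ ♗ · ♕ ♗ · ♖



  a b c d e f g h
  ─────────────────
8│♜ ♞ ♝ ♛ ♚ ♝ ♞ ♜│8
7│♟ ♟ ♟ · · · · ♟│7
6│· · · ♟ ♟ · ♟ ·│6
5│· · · · · ♟ · ·│5
4│· · · · ♙ · · ·│4
3│· · · · · · · ♘│3
2│♙ ♙ ♙ ♙ ♔ ♙ ♙ ♙│2
1│♖ ♘ ♗ · ♕ ♗ · ♖│1
  ─────────────────
  a b c d e f g h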